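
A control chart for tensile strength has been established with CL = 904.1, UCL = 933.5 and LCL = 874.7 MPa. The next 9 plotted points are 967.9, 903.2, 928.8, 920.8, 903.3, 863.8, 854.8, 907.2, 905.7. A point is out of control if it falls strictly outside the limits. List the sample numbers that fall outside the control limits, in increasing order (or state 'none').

1, 6, 7

Compare each point to [874.7, 933.5]: sample 1 = 967.9 > UCL; sample 6 = 863.8 < LCL; sample 7 = 854.8 < LCL.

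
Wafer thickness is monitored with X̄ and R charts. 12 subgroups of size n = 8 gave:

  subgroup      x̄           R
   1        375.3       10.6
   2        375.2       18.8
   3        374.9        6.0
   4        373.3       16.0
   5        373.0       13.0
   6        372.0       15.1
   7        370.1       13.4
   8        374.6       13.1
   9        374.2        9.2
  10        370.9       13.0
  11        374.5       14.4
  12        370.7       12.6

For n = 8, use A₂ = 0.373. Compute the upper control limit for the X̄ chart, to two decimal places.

X̄̄ = (375.3 + 375.2 + 374.9 + 373.3 + 373.0 + 372.0 + 370.1 + 374.6 + 374.2 + 370.9 + 374.5 + 370.7) / 12 = 4478.7000 / 12 = 373.2250
R̄ = (10.6 + 18.8 + 6.0 + 16.0 + 13.0 + 15.1 + 13.4 + 13.1 + 9.2 + 13.0 + 14.4 + 12.6) / 12 = 155.2000 / 12 = 12.9333
UCL = X̄̄ + A₂·R̄ = 373.2250 + 0.373 × 12.9333 = 378.0491

378.05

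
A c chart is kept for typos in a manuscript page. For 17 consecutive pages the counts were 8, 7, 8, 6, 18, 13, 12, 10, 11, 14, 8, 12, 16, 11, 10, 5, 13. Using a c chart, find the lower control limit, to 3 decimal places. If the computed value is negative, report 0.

c̄ = (8 + 7 + 8 + 6 + 18 + 13 + 12 + 10 + 11 + 14 + 8 + 12 + 16 + 11 + 10 + 5 + 13) / 17 = 182 / 17 = 10.7059
LCL = c̄ − 3√c̄ = 10.7059 − 3 × 3.2720 = 0.8899

0.890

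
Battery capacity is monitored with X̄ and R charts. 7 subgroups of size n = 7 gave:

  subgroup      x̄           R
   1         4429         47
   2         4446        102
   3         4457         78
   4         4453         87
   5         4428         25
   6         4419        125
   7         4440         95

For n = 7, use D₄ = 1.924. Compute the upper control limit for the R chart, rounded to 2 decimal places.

R̄ = (47 + 102 + 78 + 87 + 25 + 125 + 95) / 7 = 559.0000 / 7 = 79.8571
UCL_R = D₄·R̄ = 1.924 × 79.8571 = 153.6451

153.65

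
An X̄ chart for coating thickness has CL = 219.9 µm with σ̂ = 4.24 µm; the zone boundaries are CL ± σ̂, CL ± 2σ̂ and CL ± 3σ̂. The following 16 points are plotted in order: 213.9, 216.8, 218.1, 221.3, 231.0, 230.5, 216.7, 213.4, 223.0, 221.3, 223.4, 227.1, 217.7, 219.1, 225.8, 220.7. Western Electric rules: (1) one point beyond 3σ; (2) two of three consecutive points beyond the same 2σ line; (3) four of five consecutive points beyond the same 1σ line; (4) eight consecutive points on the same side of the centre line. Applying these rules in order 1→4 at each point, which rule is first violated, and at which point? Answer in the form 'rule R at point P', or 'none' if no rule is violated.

rule 2 at point 6

Zone of each point (C = within 1σ̂, B = 1σ̂–2σ̂, A = 2σ̂–3σ̂, * = beyond 3σ̂; sign = side of CL): 1:-B, 2:-C, 3:-C, 4:+C, 5:+A, 6:+A, 7:-C, 8:-B, 9:+C, 10:+C, 11:+C, 12:+B, 13:-C, 14:-C, 15:+B, 16:+C
Rule 2 (two of three consecutive points beyond the same 2σ limit) is satisfied at point 6.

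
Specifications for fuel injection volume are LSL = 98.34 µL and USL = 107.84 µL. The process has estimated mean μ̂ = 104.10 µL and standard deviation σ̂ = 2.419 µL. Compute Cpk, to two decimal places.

Cpu = (USL − μ̂) / (3σ̂) = (107.84 − 104.10) / (3 × 2.419) = 0.5154; Cpl = (μ̂ − LSL) / (3σ̂) = (104.10 − 98.34) / (3 × 2.419) = 0.7937; Cpk = min(Cpu, Cpl) = 0.5154

0.52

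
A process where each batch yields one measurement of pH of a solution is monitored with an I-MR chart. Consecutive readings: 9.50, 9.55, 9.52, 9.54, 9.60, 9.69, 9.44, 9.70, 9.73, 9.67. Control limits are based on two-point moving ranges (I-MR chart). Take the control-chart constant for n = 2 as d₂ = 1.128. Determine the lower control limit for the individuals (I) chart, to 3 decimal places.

9.343

X̄ = (9.50 + 9.55 + 9.52 + 9.54 + 9.60 + 9.69 + 9.44 + 9.70 + 9.73 + 9.67) / 10 = 9.5940
Moving ranges: 0.05, 0.03, 0.02, 0.06, 0.09, 0.25, 0.26, 0.03, 0.06; M̄R̄ = 0.8500 / 9 = 0.0944
LCL = X̄ − 3·M̄R̄/d₂ = 9.5940 − 3 × 0.0944 / 1.128 = 9.3428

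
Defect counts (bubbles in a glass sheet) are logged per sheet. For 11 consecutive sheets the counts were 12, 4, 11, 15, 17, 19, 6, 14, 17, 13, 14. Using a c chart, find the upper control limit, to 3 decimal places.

c̄ = (12 + 4 + 11 + 15 + 17 + 19 + 6 + 14 + 17 + 13 + 14) / 11 = 142 / 11 = 12.9091
UCL = c̄ + 3√c̄ = 12.9091 + 3 × √12.9091 = 12.9091 + 3 × 3.5929 = 23.6879

23.688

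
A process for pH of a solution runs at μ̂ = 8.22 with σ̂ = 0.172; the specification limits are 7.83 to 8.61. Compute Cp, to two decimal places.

0.76

Cp = (USL − LSL) / (6σ̂) = (8.61 − 7.83) / (6 × 0.172) = 0.7800 / 1.0320 = 0.7558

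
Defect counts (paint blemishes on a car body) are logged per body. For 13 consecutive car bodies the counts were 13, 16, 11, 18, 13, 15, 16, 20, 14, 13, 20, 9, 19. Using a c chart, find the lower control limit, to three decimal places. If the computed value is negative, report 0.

c̄ = (13 + 16 + 11 + 18 + 13 + 15 + 16 + 20 + 14 + 13 + 20 + 9 + 19) / 13 = 197 / 13 = 15.1538
LCL = c̄ − 3√c̄ = 15.1538 − 3 × 3.8928 = 3.4755

3.475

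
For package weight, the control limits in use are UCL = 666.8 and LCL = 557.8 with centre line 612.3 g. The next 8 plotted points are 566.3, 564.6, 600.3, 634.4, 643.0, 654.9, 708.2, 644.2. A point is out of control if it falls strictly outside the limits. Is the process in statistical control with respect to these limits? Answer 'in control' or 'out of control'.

out of control

Compare each point to [557.8, 666.8]: sample 7 = 708.2 > UCL.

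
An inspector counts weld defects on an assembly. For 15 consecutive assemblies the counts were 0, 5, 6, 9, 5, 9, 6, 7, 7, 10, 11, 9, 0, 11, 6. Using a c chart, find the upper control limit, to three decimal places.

14.518

c̄ = (0 + 5 + 6 + 9 + 5 + 9 + 6 + 7 + 7 + 10 + 11 + 9 + 0 + 11 + 6) / 15 = 101 / 15 = 6.7333
UCL = c̄ + 3√c̄ = 6.7333 + 3 × √6.7333 = 6.7333 + 3 × 2.5949 = 14.5179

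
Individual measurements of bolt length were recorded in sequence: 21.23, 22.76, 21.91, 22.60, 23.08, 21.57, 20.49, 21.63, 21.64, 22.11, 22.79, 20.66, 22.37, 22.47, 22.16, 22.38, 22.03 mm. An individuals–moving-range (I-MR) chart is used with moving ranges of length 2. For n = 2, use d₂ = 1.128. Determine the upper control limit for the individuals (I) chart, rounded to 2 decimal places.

24.20

X̄ = (21.23 + 22.76 + 21.91 + 22.60 + 23.08 + 21.57 + 20.49 + 21.63 + 21.64 + 22.11 + 22.79 + 20.66 + 22.37 + 22.47 + 22.16 + 22.38 + 22.03) / 17 = 21.9929
Moving ranges: 1.53, 0.85, 0.69, 0.48, 1.51, 1.08, 1.14, 0.01, 0.47, 0.68, 2.13, 1.71, 0.10, 0.31, 0.22, 0.35; M̄R̄ = 13.2600 / 16 = 0.8287
UCL = X̄ + 3·M̄R̄/d₂ = 21.9929 + 3 × 0.8287 / 1.128 = 24.1971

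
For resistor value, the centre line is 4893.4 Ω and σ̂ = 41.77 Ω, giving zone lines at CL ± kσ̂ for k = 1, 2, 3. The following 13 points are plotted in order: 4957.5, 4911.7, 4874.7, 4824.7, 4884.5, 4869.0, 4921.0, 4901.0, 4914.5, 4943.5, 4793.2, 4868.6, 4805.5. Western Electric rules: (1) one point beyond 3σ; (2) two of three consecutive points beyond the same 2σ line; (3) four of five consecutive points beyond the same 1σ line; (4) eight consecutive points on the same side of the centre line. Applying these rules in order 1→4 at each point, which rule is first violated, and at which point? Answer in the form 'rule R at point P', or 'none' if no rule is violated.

Zone of each point (C = within 1σ̂, B = 1σ̂–2σ̂, A = 2σ̂–3σ̂, * = beyond 3σ̂; sign = side of CL): 1:+B, 2:+C, 3:-C, 4:-B, 5:-C, 6:-C, 7:+C, 8:+C, 9:+C, 10:+B, 11:-A, 12:-C, 13:-A
Rule 2 (two of three consecutive points beyond the same 2σ limit) is satisfied at point 13.

rule 2 at point 13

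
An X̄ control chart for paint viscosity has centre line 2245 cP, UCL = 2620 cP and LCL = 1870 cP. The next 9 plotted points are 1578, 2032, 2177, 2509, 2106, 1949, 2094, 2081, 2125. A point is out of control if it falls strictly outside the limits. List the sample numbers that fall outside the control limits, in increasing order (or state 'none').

1

Compare each point to [1870, 2620]: sample 1 = 1578 < LCL.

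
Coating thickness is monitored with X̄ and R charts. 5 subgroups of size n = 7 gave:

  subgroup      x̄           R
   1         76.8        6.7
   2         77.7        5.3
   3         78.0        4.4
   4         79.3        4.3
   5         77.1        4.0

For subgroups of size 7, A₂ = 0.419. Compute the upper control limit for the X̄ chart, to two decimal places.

79.85

X̄̄ = (76.8 + 77.7 + 78.0 + 79.3 + 77.1) / 5 = 388.9000 / 5 = 77.7800
R̄ = (6.7 + 5.3 + 4.4 + 4.3 + 4.0) / 5 = 24.7000 / 5 = 4.9400
UCL = X̄̄ + A₂·R̄ = 77.7800 + 0.419 × 4.9400 = 79.8499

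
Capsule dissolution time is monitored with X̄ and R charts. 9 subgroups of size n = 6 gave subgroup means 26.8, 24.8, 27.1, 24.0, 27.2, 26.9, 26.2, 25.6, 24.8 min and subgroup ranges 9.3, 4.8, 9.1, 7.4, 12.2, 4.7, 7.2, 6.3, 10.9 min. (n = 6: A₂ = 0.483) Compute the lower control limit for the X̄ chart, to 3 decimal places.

22.075

X̄̄ = (26.8 + 24.8 + 27.1 + 24.0 + 27.2 + 26.9 + 26.2 + 25.6 + 24.8) / 9 = 233.4000 / 9 = 25.9333
R̄ = (9.3 + 4.8 + 9.1 + 7.4 + 12.2 + 4.7 + 7.2 + 6.3 + 10.9) / 9 = 71.9000 / 9 = 7.9889
LCL = X̄̄ − A₂·R̄ = 25.9333 − 0.483 × 7.9889 = 22.0747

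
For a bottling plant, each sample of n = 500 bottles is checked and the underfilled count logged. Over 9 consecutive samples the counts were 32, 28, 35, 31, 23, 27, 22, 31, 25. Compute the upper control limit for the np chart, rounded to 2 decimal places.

43.70

p̄ = Σdᵢ / (k·n) = 254 / (9 × 500) = 0.05644
UCL = np̄ + 3·√(np̄(1−p̄)) = 28.2222 + 3 × √(28.2222×0.94356) = 28.2222 + 3 × 5.1604 = 43.7033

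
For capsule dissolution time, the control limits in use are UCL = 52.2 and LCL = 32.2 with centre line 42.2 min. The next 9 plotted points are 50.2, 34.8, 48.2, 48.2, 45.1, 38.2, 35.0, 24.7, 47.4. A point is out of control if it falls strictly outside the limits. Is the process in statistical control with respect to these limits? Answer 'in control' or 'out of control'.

out of control

Compare each point to [32.2, 52.2]: sample 8 = 24.7 < LCL.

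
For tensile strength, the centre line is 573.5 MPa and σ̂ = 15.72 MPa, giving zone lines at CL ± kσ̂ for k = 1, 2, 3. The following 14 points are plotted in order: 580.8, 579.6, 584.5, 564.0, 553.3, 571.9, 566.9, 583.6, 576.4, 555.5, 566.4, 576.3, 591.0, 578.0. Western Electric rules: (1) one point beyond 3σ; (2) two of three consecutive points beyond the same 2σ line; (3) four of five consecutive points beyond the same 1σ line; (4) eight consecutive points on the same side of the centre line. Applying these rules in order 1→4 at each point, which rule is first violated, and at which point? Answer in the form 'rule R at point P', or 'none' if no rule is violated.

none

Zone of each point (C = within 1σ̂, B = 1σ̂–2σ̂, A = 2σ̂–3σ̂, * = beyond 3σ̂; sign = side of CL): 1:+C, 2:+C, 3:+C, 4:-C, 5:-B, 6:-C, 7:-C, 8:+C, 9:+C, 10:-B, 11:-C, 12:+C, 13:+B, 14:+C
No rule fires across all 14 points.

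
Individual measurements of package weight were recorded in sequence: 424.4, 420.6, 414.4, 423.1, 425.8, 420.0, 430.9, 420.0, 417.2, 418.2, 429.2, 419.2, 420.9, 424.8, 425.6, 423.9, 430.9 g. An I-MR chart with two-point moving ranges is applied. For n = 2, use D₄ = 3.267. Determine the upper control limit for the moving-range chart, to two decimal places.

18.15

Moving ranges: 3.8, 6.2, 8.7, 2.7, 5.8, 10.9, 10.9, 2.8, 1.0, 11.0, 10.0, 1.7, 3.9, 0.8, 1.7, 7.0; M̄R̄ = 88.9000 / 16 = 5.5563
UCL_MR = D₄·M̄R̄ = 3.267 × 5.5563 = 18.1523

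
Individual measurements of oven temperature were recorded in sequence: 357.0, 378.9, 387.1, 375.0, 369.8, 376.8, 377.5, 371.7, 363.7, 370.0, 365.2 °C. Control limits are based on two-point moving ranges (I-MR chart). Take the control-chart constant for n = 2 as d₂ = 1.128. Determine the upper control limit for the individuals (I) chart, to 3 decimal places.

X̄ = (357.0 + 378.9 + 387.1 + 375.0 + 369.8 + 376.8 + 377.5 + 371.7 + 363.7 + 370.0 + 365.2) / 11 = 372.0636
Moving ranges: 21.9, 8.2, 12.1, 5.2, 7.0, 0.7, 5.8, 8.0, 6.3, 4.8; M̄R̄ = 80.0000 / 10 = 8.0000
UCL = X̄ + 3·M̄R̄/d₂ = 372.0636 + 3 × 8.0000 / 1.128 = 393.3402

393.340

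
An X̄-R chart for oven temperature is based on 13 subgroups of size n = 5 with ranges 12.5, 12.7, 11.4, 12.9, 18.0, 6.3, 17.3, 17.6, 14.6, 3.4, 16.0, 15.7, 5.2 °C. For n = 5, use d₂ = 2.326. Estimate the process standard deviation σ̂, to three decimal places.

5.410

R̄ = (12.5 + 12.7 + 11.4 + 12.9 + 18.0 + 6.3 + 17.3 + 17.6 + 14.6 + 3.4 + 16.0 + 15.7 + 5.2) / 13 = 12.5846
σ̂ = R̄ / d₂ = 12.5846 / 2.326 = 5.4104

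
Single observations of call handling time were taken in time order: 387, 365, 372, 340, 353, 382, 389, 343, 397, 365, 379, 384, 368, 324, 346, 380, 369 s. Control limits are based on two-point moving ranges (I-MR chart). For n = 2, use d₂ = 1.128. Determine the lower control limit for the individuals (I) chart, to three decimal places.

302.741

X̄ = (387 + 365 + 372 + 340 + 353 + 382 + 389 + 343 + 397 + 365 + 379 + 384 + 368 + 324 + 346 + 380 + 369) / 17 = 367.2353
Moving ranges: 22, 7, 32, 13, 29, 7, 46, 54, 32, 14, 5, 16, 44, 22, 34, 11; M̄R̄ = 388.0000 / 16 = 24.2500
LCL = X̄ − 3·M̄R̄/d₂ = 367.2353 − 3 × 24.2500 / 1.128 = 302.7406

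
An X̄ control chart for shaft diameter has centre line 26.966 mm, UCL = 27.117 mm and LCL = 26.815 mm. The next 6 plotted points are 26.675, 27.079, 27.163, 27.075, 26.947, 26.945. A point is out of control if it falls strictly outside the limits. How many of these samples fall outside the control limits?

Compare each point to [26.815, 27.117]: sample 1 = 26.675 < LCL; sample 3 = 27.163 > UCL.

2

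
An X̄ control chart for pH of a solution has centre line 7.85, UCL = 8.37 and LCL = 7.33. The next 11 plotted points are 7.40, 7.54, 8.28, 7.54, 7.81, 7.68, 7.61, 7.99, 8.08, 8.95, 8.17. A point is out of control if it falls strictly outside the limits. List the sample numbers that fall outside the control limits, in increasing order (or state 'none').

10

Compare each point to [7.33, 8.37]: sample 10 = 8.95 > UCL.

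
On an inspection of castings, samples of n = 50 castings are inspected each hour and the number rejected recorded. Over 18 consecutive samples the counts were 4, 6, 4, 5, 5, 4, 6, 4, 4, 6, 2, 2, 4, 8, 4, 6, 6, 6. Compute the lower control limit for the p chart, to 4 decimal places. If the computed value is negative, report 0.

p̄ = Σdᵢ / (k·n) = 86 / (18 × 50) = 0.09556
LCL = p̄ − 3·√(p̄(1−p̄)/n) = 0.09556 − 3 × 0.04158 = -0.02917 → 0 (negative, so LCL = 0)

0.0000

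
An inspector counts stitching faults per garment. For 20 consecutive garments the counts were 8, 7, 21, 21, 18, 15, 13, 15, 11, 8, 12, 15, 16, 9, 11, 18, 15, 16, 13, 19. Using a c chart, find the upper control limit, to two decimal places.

25.29

c̄ = (8 + 7 + 21 + 21 + 18 + 15 + 13 + 15 + 11 + 8 + 12 + 15 + 16 + 9 + 11 + 18 + 15 + 16 + 13 + 19) / 20 = 281 / 20 = 14.0500
UCL = c̄ + 3√c̄ = 14.0500 + 3 × √14.0500 = 14.0500 + 3 × 3.7483 = 25.2950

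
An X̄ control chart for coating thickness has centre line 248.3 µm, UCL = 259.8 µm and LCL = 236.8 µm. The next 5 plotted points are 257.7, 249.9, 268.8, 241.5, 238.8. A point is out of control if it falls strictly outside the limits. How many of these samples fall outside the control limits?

1

Compare each point to [236.8, 259.8]: sample 3 = 268.8 > UCL.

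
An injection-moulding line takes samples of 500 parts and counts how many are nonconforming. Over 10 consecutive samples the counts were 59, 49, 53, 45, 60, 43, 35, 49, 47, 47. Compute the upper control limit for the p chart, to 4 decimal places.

0.1372

p̄ = Σdᵢ / (k·n) = 487 / (10 × 500) = 0.09740
UCL = p̄ + 3·√(p̄(1−p̄)/n) = 0.09740 + 3 × √(0.09740×0.90260/500) = 0.09740 + 3 × 0.01326 = 0.13718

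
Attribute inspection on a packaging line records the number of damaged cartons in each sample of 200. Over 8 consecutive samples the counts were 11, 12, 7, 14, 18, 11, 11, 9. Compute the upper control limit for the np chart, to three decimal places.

21.552

p̄ = Σdᵢ / (k·n) = 93 / (8 × 200) = 0.05813
UCL = np̄ + 3·√(np̄(1−p̄)) = 11.6250 + 3 × √(11.6250×0.94188) = 11.6250 + 3 × 3.3090 = 21.5519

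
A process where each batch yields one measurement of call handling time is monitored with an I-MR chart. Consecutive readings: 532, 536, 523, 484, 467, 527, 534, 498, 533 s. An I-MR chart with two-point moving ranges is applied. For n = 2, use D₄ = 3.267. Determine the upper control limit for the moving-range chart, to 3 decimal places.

Moving ranges: 4, 13, 39, 17, 60, 7, 36, 35; M̄R̄ = 211.0000 / 8 = 26.3750
UCL_MR = D₄·M̄R̄ = 3.267 × 26.3750 = 86.1671

86.167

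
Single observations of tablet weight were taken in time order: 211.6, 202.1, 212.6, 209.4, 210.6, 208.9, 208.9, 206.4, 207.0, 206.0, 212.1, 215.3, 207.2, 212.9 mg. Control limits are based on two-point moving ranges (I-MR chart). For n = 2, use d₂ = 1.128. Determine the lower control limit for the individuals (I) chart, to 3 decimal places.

X̄ = (211.6 + 202.1 + 212.6 + 209.4 + 210.6 + 208.9 + 208.9 + 206.4 + 207.0 + 206.0 + 212.1 + 215.3 + 207.2 + 212.9) / 14 = 209.3571
Moving ranges: 9.5, 10.5, 3.2, 1.2, 1.7, 0.0, 2.5, 0.6, 1.0, 6.1, 3.2, 8.1, 5.7; M̄R̄ = 53.3000 / 13 = 4.1000
LCL = X̄ − 3·M̄R̄/d₂ = 209.3571 − 3 × 4.1000 / 1.128 = 198.4529

198.453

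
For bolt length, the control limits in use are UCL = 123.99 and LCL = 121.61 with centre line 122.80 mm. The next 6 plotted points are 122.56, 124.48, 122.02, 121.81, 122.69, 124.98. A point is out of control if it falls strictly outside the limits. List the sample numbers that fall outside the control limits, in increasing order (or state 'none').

Compare each point to [121.61, 123.99]: sample 2 = 124.48 > UCL; sample 6 = 124.98 > UCL.

2, 6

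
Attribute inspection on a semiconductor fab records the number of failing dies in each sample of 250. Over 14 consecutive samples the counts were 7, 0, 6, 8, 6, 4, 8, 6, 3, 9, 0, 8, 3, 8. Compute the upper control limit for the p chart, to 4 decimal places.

p̄ = Σdᵢ / (k·n) = 76 / (14 × 250) = 0.02171
UCL = p̄ + 3·√(p̄(1−p̄)/n) = 0.02171 + 3 × √(0.02171×0.97829/250) = 0.02171 + 3 × 0.00922 = 0.04937

0.0494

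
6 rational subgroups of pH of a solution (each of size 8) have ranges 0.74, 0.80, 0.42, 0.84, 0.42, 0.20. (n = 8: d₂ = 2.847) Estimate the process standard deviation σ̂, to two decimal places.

0.20

R̄ = (0.74 + 0.80 + 0.42 + 0.84 + 0.42 + 0.20) / 6 = 0.5700
σ̂ = R̄ / d₂ = 0.5700 / 2.847 = 0.2002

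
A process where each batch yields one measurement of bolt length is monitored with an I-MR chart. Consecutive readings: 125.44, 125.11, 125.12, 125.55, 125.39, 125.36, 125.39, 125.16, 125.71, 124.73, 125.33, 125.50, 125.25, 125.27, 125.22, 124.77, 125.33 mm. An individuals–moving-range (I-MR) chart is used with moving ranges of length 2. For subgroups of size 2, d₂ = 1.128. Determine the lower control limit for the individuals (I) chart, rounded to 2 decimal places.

124.47

X̄ = (125.44 + 125.11 + 125.12 + 125.55 + 125.39 + 125.36 + 125.39 + 125.16 + 125.71 + 124.73 + 125.33 + 125.50 + 125.25 + 125.27 + 125.22 + 124.77 + 125.33) / 17 = 125.2724
Moving ranges: 0.33, 0.01, 0.43, 0.16, 0.03, 0.03, 0.23, 0.55, 0.98, 0.60, 0.17, 0.25, 0.02, 0.05, 0.45, 0.56; M̄R̄ = 4.8500 / 16 = 0.3031
LCL = X̄ − 3·M̄R̄/d₂ = 125.2724 − 3 × 0.3031 / 1.128 = 124.4662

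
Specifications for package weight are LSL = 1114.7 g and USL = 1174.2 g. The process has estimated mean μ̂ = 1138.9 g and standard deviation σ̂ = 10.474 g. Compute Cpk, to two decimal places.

Cpu = (USL − μ̂) / (3σ̂) = (1174.2 − 1138.9) / (3 × 10.474) = 1.1234; Cpl = (μ̂ − LSL) / (3σ̂) = (1138.9 − 1114.7) / (3 × 10.474) = 0.7702; Cpk = min(Cpu, Cpl) = 0.7702

0.77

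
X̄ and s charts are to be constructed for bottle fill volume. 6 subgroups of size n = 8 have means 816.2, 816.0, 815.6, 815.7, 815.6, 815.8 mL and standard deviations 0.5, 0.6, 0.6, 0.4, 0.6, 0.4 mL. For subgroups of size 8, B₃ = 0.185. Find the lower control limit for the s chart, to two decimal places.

0.10

s̄ = (0.5 + 0.6 + 0.6 + 0.4 + 0.6 + 0.4) / 6 = 0.5167
LCL_s = B₃·s̄ = 0.185 × 0.5167 = 0.0956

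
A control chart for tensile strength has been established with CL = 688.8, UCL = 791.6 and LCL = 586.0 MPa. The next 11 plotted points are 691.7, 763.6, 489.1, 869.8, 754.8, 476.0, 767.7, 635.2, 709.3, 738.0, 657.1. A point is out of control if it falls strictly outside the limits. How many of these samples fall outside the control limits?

Compare each point to [586.0, 791.6]: sample 3 = 489.1 < LCL; sample 4 = 869.8 > UCL; sample 6 = 476.0 < LCL.

3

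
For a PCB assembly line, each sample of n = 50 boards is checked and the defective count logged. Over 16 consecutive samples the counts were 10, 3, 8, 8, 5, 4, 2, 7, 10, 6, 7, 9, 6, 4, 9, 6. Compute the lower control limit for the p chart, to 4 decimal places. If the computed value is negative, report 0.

0.0000

p̄ = Σdᵢ / (k·n) = 104 / (16 × 50) = 0.13000
LCL = p̄ − 3·√(p̄(1−p̄)/n) = 0.13000 − 3 × 0.04756 = -0.01268 → 0 (negative, so LCL = 0)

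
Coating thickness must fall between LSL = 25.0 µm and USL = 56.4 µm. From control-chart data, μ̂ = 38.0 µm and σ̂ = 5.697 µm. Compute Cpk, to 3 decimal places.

0.761

Cpu = (USL − μ̂) / (3σ̂) = (56.4 − 38.0) / (3 × 5.697) = 1.0766; Cpl = (μ̂ − LSL) / (3σ̂) = (38.0 − 25.0) / (3 × 5.697) = 0.7606; Cpk = min(Cpu, Cpl) = 0.7606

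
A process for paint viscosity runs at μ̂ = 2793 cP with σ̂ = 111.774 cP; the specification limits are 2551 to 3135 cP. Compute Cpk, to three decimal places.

0.722

Cpu = (USL − μ̂) / (3σ̂) = (3135 − 2793) / (3 × 111.774) = 1.0199; Cpl = (μ̂ − LSL) / (3σ̂) = (2793 − 2551) / (3 × 111.774) = 0.7217; Cpk = min(Cpu, Cpl) = 0.7217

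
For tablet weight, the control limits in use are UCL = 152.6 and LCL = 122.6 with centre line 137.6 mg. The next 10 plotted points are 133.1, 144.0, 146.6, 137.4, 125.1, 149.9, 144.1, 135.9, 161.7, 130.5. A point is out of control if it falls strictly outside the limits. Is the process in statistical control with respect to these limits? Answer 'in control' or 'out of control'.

Compare each point to [122.6, 152.6]: sample 9 = 161.7 > UCL.

out of control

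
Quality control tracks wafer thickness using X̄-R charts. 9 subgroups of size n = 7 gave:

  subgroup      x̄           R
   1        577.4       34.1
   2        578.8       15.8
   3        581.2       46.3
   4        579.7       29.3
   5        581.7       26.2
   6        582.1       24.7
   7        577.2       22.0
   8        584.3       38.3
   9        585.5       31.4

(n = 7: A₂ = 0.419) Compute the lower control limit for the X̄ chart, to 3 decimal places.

568.396

X̄̄ = (577.4 + 578.8 + 581.2 + 579.7 + 581.7 + 582.1 + 577.2 + 584.3 + 585.5) / 9 = 5227.9000 / 9 = 580.8778
R̄ = (34.1 + 15.8 + 46.3 + 29.3 + 26.2 + 24.7 + 22.0 + 38.3 + 31.4) / 9 = 268.1000 / 9 = 29.7889
LCL = X̄̄ − A₂·R̄ = 580.8778 − 0.419 × 29.7889 = 568.3962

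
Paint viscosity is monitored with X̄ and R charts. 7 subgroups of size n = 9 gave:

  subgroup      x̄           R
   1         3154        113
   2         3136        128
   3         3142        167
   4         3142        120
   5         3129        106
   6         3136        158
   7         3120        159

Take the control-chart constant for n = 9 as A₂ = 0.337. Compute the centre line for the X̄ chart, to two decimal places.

X̄̄ = (3154 + 3136 + 3142 + 3142 + 3129 + 3136 + 3120) / 7 = 21959.0000 / 7 = 3137.0000
CL = X̄̄ = 3137.0000

3137.00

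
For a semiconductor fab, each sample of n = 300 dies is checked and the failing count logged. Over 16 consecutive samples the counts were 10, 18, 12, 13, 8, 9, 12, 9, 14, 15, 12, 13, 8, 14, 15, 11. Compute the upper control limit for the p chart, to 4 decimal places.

0.0742

p̄ = Σdᵢ / (k·n) = 193 / (16 × 300) = 0.04021
UCL = p̄ + 3·√(p̄(1−p̄)/n) = 0.04021 + 3 × √(0.04021×0.95979/300) = 0.04021 + 3 × 0.01134 = 0.07423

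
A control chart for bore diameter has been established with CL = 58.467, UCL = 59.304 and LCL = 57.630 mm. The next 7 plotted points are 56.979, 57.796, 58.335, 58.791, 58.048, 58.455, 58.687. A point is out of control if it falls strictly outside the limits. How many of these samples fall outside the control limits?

1

Compare each point to [57.630, 59.304]: sample 1 = 56.979 < LCL.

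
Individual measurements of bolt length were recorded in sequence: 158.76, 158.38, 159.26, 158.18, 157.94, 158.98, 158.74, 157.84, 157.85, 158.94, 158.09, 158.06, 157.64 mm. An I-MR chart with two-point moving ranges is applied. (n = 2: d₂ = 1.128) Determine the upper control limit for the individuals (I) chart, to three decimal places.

X̄ = (158.76 + 158.38 + 159.26 + 158.18 + 157.94 + 158.98 + 158.74 + 157.84 + 157.85 + 158.94 + 158.09 + 158.06 + 157.64) / 13 = 158.3585
Moving ranges: 0.38, 0.88, 1.08, 0.24, 1.04, 0.24, 0.90, 0.01, 1.09, 0.85, 0.03, 0.42; M̄R̄ = 7.1600 / 12 = 0.5967
UCL = X̄ + 3·M̄R̄/d₂ = 158.3585 + 3 × 0.5967 / 1.128 = 159.9453

159.945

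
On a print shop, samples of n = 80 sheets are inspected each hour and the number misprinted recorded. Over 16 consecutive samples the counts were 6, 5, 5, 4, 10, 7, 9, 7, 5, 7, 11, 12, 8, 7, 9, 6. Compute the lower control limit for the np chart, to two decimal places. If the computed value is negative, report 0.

p̄ = Σdᵢ / (k·n) = 118 / (16 × 80) = 0.09219
LCL = np̄ − 3·√(np̄(1−p̄)) = 7.3750 − 3 × 2.5875 = -0.3875 → 0 (negative, so LCL = 0)

0.00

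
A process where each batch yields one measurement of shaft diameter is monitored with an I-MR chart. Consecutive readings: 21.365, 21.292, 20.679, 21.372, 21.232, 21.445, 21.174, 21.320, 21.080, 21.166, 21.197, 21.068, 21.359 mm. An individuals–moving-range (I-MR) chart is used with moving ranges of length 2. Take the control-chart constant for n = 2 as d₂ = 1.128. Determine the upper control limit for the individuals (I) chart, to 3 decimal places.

21.860

X̄ = (21.365 + 21.292 + 20.679 + 21.372 + 21.232 + 21.445 + 21.174 + 21.320 + 21.080 + 21.166 + 21.197 + 21.068 + 21.359) / 13 = 21.2115
Moving ranges: 0.073, 0.613, 0.693, 0.140, 0.213, 0.271, 0.146, 0.240, 0.086, 0.031, 0.129, 0.291; M̄R̄ = 2.9260 / 12 = 0.2438
UCL = X̄ + 3·M̄R̄/d₂ = 21.2115 + 3 × 0.2438 / 1.128 = 21.8600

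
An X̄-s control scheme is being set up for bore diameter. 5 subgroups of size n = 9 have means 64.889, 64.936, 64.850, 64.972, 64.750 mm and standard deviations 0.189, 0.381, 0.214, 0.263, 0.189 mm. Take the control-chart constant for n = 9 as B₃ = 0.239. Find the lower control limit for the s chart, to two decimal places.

0.06

s̄ = (0.189 + 0.381 + 0.214 + 0.263 + 0.189) / 5 = 0.2472
LCL_s = B₃·s̄ = 0.239 × 0.2472 = 0.0591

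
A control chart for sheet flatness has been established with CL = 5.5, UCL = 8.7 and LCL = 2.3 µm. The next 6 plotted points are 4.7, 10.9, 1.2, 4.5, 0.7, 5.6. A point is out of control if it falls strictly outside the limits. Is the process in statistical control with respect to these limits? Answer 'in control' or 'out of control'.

out of control

Compare each point to [2.3, 8.7]: sample 2 = 10.9 > UCL; sample 3 = 1.2 < LCL; sample 5 = 0.7 < LCL.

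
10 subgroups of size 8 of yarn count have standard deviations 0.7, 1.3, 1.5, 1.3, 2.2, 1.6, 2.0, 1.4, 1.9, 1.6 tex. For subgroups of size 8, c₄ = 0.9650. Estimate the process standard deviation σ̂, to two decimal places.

s̄ = (0.7 + 1.3 + 1.5 + 1.3 + 2.2 + 1.6 + 2.0 + 1.4 + 1.9 + 1.6) / 10 = 1.5500
σ̂ = s̄ / c₄ = 1.5500 / 0.9650 = 1.6062

1.61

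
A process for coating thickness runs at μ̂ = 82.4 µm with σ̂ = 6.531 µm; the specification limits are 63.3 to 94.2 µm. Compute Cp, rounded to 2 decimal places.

0.79

Cp = (USL − LSL) / (6σ̂) = (94.2 − 63.3) / (6 × 6.531) = 30.9000 / 39.1860 = 0.7885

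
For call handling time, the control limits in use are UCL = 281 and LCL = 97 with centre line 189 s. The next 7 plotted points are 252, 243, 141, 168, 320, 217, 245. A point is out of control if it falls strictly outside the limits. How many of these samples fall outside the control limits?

Compare each point to [97, 281]: sample 5 = 320 > UCL.

1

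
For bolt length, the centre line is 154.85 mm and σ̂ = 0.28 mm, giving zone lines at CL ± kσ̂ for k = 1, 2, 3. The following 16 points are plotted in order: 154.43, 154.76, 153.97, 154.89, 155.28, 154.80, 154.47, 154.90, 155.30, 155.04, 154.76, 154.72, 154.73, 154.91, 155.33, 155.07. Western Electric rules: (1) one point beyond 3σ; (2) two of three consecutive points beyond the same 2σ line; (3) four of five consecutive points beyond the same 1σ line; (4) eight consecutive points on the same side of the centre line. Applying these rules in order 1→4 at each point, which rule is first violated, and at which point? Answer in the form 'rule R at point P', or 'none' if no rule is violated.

rule 1 at point 3

Zone of each point (C = within 1σ̂, B = 1σ̂–2σ̂, A = 2σ̂–3σ̂, * = beyond 3σ̂; sign = side of CL): 1:-B, 2:-C, 3:-*, 4:+C, 5:+B, 6:-C, 7:-B, 8:+C, 9:+B, 10:+C, 11:-C, 12:-C, 13:-C, 14:+C, 15:+B, 16:+C
Rule 1 (one point beyond the 3σ limits) is satisfied at point 3.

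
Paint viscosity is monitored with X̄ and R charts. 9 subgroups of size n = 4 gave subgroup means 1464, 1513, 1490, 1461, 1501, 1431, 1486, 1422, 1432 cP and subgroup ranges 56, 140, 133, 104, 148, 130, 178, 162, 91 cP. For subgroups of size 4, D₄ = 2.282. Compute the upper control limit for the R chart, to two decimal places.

289.56

R̄ = (56 + 140 + 133 + 104 + 148 + 130 + 178 + 162 + 91) / 9 = 1142.0000 / 9 = 126.8889
UCL_R = D₄·R̄ = 2.282 × 126.8889 = 289.5604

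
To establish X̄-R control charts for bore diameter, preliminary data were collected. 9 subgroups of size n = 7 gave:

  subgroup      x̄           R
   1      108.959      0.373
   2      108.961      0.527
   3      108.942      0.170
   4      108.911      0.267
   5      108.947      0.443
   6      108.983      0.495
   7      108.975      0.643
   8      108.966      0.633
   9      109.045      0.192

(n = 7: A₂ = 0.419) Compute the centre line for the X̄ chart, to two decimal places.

108.97

X̄̄ = (108.959 + 108.961 + 108.942 + 108.911 + 108.947 + 108.983 + 108.975 + 108.966 + 109.045) / 9 = 980.6890 / 9 = 108.9654
CL = X̄̄ = 108.9654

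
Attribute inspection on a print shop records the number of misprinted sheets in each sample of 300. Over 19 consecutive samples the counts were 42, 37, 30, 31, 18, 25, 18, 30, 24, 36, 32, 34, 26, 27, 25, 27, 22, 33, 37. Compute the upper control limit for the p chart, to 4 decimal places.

p̄ = Σdᵢ / (k·n) = 554 / (19 × 300) = 0.09719
UCL = p̄ + 3·√(p̄(1−p̄)/n) = 0.09719 + 3 × √(0.09719×0.90281/300) = 0.09719 + 3 × 0.01710 = 0.14850

0.1485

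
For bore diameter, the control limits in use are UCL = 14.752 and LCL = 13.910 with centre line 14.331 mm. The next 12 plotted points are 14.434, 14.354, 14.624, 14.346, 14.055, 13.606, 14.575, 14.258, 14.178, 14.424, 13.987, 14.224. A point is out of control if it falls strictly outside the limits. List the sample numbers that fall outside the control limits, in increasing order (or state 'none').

Compare each point to [13.910, 14.752]: sample 6 = 13.606 < LCL.

6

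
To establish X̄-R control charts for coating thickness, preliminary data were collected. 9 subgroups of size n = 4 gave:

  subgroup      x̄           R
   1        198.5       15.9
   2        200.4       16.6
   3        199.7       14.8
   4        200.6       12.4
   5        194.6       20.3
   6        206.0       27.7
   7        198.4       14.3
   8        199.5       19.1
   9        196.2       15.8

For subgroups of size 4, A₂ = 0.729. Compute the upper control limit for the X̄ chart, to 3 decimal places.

212.031

X̄̄ = (198.5 + 200.4 + 199.7 + 200.6 + 194.6 + 206.0 + 198.4 + 199.5 + 196.2) / 9 = 1793.9000 / 9 = 199.3222
R̄ = (15.9 + 16.6 + 14.8 + 12.4 + 20.3 + 27.7 + 14.3 + 19.1 + 15.8) / 9 = 156.9000 / 9 = 17.4333
UCL = X̄̄ + A₂·R̄ = 199.3222 + 0.729 × 17.4333 = 212.0311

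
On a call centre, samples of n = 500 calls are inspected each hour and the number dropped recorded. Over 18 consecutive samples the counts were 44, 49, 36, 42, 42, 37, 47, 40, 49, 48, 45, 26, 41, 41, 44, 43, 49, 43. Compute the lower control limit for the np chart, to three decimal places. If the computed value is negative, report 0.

p̄ = Σdᵢ / (k·n) = 766 / (18 × 500) = 0.08511
LCL = np̄ − 3·√(np̄(1−p̄)) = 42.5556 − 3 × 6.2397 = 23.8365

23.837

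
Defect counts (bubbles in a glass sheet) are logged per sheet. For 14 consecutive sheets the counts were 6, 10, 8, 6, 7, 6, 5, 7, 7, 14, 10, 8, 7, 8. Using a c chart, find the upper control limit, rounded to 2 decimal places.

16.16

c̄ = (6 + 10 + 8 + 6 + 7 + 6 + 5 + 7 + 7 + 14 + 10 + 8 + 7 + 8) / 14 = 109 / 14 = 7.7857
UCL = c̄ + 3√c̄ = 7.7857 + 3 × √7.7857 = 7.7857 + 3 × 2.7903 = 16.1566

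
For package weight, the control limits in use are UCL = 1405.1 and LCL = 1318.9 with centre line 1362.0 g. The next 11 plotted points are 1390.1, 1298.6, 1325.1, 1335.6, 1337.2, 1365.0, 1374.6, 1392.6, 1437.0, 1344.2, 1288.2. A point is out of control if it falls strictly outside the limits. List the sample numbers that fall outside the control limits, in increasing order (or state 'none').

2, 9, 11

Compare each point to [1318.9, 1405.1]: sample 2 = 1298.6 < LCL; sample 9 = 1437.0 > UCL; sample 11 = 1288.2 < LCL.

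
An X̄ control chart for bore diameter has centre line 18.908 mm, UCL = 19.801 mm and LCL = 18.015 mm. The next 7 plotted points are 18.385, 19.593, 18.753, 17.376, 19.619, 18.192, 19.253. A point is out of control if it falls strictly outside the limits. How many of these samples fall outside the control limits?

Compare each point to [18.015, 19.801]: sample 4 = 17.376 < LCL.

1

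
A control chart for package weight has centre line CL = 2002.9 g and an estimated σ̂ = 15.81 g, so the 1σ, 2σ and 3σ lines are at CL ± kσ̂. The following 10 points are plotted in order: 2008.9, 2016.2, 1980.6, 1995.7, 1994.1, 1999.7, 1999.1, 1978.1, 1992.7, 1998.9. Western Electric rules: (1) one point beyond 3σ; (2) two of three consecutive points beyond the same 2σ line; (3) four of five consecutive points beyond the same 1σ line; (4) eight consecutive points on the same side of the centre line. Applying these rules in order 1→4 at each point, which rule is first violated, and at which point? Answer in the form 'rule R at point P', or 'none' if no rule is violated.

rule 4 at point 10

Zone of each point (C = within 1σ̂, B = 1σ̂–2σ̂, A = 2σ̂–3σ̂, * = beyond 3σ̂; sign = side of CL): 1:+C, 2:+C, 3:-B, 4:-C, 5:-C, 6:-C, 7:-C, 8:-B, 9:-C, 10:-C
Rule 4 (eight consecutive points on the same side of the centre line) is satisfied at point 10.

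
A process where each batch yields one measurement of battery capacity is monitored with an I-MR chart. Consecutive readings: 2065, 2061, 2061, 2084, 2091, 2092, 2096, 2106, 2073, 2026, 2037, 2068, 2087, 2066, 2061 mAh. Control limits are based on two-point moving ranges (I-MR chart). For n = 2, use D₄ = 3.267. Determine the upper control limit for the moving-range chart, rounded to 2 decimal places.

50.41

Moving ranges: 4, 0, 23, 7, 1, 4, 10, 33, 47, 11, 31, 19, 21, 5; M̄R̄ = 216.0000 / 14 = 15.4286
UCL_MR = D₄·M̄R̄ = 3.267 × 15.4286 = 50.4051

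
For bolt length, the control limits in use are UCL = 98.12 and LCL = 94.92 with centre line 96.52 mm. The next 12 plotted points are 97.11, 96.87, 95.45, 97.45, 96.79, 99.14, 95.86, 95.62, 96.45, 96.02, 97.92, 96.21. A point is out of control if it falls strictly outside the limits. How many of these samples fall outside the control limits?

Compare each point to [94.92, 98.12]: sample 6 = 99.14 > UCL.

1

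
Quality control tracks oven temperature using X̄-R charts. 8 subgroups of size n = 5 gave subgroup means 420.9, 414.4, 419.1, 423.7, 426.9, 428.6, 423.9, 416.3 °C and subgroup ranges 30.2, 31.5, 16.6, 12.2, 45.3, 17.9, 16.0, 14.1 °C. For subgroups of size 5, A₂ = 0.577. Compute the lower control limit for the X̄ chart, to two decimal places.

X̄̄ = (420.9 + 414.4 + 419.1 + 423.7 + 426.9 + 428.6 + 423.9 + 416.3) / 8 = 3373.8000 / 8 = 421.7250
R̄ = (30.2 + 31.5 + 16.6 + 12.2 + 45.3 + 17.9 + 16.0 + 14.1) / 8 = 183.8000 / 8 = 22.9750
LCL = X̄̄ − A₂·R̄ = 421.7250 − 0.577 × 22.9750 = 408.4684

408.47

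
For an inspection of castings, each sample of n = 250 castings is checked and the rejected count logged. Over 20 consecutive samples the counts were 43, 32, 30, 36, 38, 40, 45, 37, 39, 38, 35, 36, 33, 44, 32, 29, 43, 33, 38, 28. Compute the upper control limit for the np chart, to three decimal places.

53.190

p̄ = Σdᵢ / (k·n) = 729 / (20 × 250) = 0.14580
UCL = np̄ + 3·√(np̄(1−p̄)) = 36.4500 + 3 × √(36.4500×0.85420) = 36.4500 + 3 × 5.5799 = 53.1898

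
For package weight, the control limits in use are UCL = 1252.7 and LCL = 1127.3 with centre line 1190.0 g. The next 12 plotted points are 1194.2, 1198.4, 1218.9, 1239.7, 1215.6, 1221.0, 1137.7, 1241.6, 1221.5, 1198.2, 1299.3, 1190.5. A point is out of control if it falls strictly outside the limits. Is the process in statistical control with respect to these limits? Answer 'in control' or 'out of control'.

out of control

Compare each point to [1127.3, 1252.7]: sample 11 = 1299.3 > UCL.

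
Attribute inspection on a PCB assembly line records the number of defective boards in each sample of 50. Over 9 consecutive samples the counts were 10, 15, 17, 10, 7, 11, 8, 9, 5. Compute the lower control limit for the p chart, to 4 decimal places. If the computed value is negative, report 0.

p̄ = Σdᵢ / (k·n) = 92 / (9 × 50) = 0.20444
LCL = p̄ − 3·√(p̄(1−p̄)/n) = 0.20444 − 3 × 0.05703 = 0.03334

0.0333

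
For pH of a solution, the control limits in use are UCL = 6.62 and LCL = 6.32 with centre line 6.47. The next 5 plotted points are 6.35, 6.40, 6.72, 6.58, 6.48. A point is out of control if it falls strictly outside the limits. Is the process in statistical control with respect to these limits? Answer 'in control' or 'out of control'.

Compare each point to [6.32, 6.62]: sample 3 = 6.72 > UCL.

out of control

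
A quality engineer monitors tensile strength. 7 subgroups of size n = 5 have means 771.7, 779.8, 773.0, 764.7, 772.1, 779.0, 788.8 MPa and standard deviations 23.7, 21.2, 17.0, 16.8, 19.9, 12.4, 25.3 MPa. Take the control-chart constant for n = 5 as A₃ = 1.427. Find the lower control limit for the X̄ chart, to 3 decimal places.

747.800

X̄̄ = (771.7 + 779.8 + 773.0 + 764.7 + 772.1 + 779.0 + 788.8) / 7 = 775.5857
s̄ = (23.7 + 21.2 + 17.0 + 16.8 + 19.9 + 12.4 + 25.3) / 7 = 19.4714
LCL = X̄̄ − A₃·s̄ = 775.5857 − 1.427 × 19.4714 = 747.8000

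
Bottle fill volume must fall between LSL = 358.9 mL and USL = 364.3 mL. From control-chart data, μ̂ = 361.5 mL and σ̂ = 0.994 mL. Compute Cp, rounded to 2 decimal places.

0.91

Cp = (USL − LSL) / (6σ̂) = (364.3 − 358.9) / (6 × 0.994) = 5.4000 / 5.9640 = 0.9054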